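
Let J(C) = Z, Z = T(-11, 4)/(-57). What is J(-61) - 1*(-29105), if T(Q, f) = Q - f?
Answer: 553000/19 ≈ 29105.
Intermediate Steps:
Z = 5/19 (Z = (-11 - 1*4)/(-57) = (-11 - 4)*(-1/57) = -15*(-1/57) = 5/19 ≈ 0.26316)
J(C) = 5/19
J(-61) - 1*(-29105) = 5/19 - 1*(-29105) = 5/19 + 29105 = 553000/19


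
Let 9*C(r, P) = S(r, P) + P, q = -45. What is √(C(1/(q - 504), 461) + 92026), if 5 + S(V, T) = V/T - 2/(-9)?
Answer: √655320472018419/84363 ≈ 303.44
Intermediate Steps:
S(V, T) = -43/9 + V/T (S(V, T) = -5 + (V/T - 2/(-9)) = -5 + (V/T - 2*(-⅑)) = -5 + (V/T + 2/9) = -5 + (2/9 + V/T) = -43/9 + V/T)
C(r, P) = -43/81 + P/9 + r/(9*P) (C(r, P) = ((-43/9 + r/P) + P)/9 = (-43/9 + P + r/P)/9 = -43/81 + P/9 + r/(9*P))
√(C(1/(q - 504), 461) + 92026) = √((-43/81 + (⅑)*461 + (⅑)/(-45 - 504*461)) + 92026) = √((-43/81 + 461/9 + (⅑)*(1/461)/(-549)) + 92026) = √((-43/81 + 461/9 + (⅑)*(-1/549)*(1/461)) + 92026) = √((-43/81 + 461/9 - 1/2277801) + 92026) = √(4276475/84363 + 92026) = √(7767865913/84363) = √655320472018419/84363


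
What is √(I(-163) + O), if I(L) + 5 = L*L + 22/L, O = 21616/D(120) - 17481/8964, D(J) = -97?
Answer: √1632968441482868167/7873878 ≈ 162.29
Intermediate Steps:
O = -65153827/289836 (O = 21616/(-97) - 17481/8964 = 21616*(-1/97) - 17481*1/8964 = -21616/97 - 5827/2988 = -65153827/289836 ≈ -224.80)
I(L) = -5 + L² + 22/L (I(L) = -5 + (L*L + 22/L) = -5 + (L² + 22/L) = -5 + L² + 22/L)
√(I(-163) + O) = √((-5 + (-163)² + 22/(-163)) - 65153827/289836) = √((-5 + 26569 + 22*(-1/163)) - 65153827/289836) = √((-5 + 26569 - 22/163) - 65153827/289836) = √(4329910/163 - 65153827/289836) = √(1244343720959/47243268) = √1632968441482868167/7873878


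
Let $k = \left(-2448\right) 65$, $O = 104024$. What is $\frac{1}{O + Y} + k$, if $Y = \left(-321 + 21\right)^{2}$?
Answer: $- \frac{30873098879}{194024} \approx -1.5912 \cdot 10^{5}$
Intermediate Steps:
$Y = 90000$ ($Y = \left(-300\right)^{2} = 90000$)
$k = -159120$
$\frac{1}{O + Y} + k = \frac{1}{104024 + 90000} - 159120 = \frac{1}{194024} - 159120 = - \frac{30873098879}{194024}$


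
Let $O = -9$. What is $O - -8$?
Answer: $-1$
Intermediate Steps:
$O - -8 = -9 - -8 = -9 + 8 = -1$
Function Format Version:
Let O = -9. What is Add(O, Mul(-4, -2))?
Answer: -1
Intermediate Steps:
Add(O, Mul(-4, -2)) = Add(-9, Mul(-4, -2)) = Add(-9, 8) = -1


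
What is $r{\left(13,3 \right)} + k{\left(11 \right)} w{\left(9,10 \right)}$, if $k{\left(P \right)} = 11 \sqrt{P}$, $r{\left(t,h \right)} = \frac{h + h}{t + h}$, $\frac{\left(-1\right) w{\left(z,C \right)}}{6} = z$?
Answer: $\frac{3}{8} - 594 \sqrt{11} \approx -1969.7$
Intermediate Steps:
$w{\left(z,C \right)} = - 6 z$
$r{\left(t,h \right)} = \frac{2 h}{h + t}$
$r{\left(13,3 \right)} + k{\left(11 \right)} w{\left(9,10 \right)} = 2 \cdot 3 \frac{1}{3 + 13} + 11 \sqrt{11} \left(\left(-6\right) 9\right) = 2 \cdot 3 \cdot \frac{1}{16} + 11 \sqrt{11} \left(-54\right) = 2 \cdot 3 \cdot \frac{1}{16} - 594 \sqrt{11} = \frac{3}{8} - 594 \sqrt{11}$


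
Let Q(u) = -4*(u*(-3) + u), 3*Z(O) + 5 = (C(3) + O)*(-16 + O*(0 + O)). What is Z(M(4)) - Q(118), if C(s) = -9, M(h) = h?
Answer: -2837/3 ≈ -945.67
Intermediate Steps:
Z(O) = -5/3 + (-16 + O**2)*(-9 + O)/3 (Z(O) = -5/3 + ((-9 + O)*(-16 + O*(0 + O)))/3 = -5/3 + ((-9 + O)*(-16 + O*O))/3 = -5/3 + ((-9 + O)*(-16 + O**2))/3 = -5/3 + ((-16 + O**2)*(-9 + O))/3 = -5/3 + (-16 + O**2)*(-9 + O)/3)
Q(u) = 8*u (Q(u) = -4*(-3*u + u) = -(-8)*u = 8*u)
Z(M(4)) - Q(118) = (139/3 - 3*4**2 - 16/3*4 + (1/3)*4**3) - 8*118 = (139/3 - 3*16 - 64/3 + (1/3)*64) - 1*944 = (139/3 - 48 - 64/3 + 64/3) - 944 = -5/3 - 944 = -2837/3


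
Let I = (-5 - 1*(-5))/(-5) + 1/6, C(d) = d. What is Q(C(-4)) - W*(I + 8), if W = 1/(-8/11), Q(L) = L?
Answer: 347/48 ≈ 7.2292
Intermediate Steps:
I = ⅙ (I = (-5 + 5)*(-⅕) + 1*(⅙) = 0*(-⅕) + ⅙ = 0 + ⅙ = ⅙ ≈ 0.16667)
W = -11/8 (W = 1/(-8*1/11) = 1/(-8/11) = 1*(-11/8) = -11/8 ≈ -1.3750)
Q(C(-4)) - W*(I + 8) = -4 - (-11)*(⅙ + 8)/8 = -4 - (-11)*49/(8*6) = -4 - 1*(-539/48) = -4 + 539/48 = 347/48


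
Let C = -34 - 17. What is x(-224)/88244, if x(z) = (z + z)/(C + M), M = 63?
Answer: -28/66183 ≈ -0.00042307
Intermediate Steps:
C = -51
x(z) = z/6 (x(z) = (z + z)/(-51 + 63) = (2*z)/12 = (2*z)*(1/12) = z/6)
x(-224)/88244 = ((⅙)*(-224))/88244 = -112/3*1/88244 = -28/66183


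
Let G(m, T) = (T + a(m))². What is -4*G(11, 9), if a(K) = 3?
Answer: -576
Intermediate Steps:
G(m, T) = (3 + T)² (G(m, T) = (T + 3)² = (3 + T)²)
-4*G(11, 9) = -4*(3 + 9)² = -4*12² = -4*144 = -576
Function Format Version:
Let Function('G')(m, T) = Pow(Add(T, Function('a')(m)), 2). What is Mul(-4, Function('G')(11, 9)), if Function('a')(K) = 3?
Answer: -576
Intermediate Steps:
Function('G')(m, T) = Pow(Add(3, T), 2) (Function('G')(m, T) = Pow(Add(T, 3), 2) = Pow(Add(3, T), 2))
Mul(-4, Function('G')(11, 9)) = Mul(-4, Pow(Add(3, 9), 2)) = Mul(-4, Pow(12, 2)) = Mul(-4, 144) = -576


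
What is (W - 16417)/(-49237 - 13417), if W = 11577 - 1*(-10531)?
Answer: -5691/62654 ≈ -0.090832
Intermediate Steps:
W = 22108 (W = 11577 + 10531 = 22108)
(W - 16417)/(-49237 - 13417) = (22108 - 16417)/(-49237 - 13417) = 5691/(-62654) = 5691*(-1/62654) = -5691/62654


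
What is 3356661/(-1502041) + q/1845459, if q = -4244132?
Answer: -12569440525811/2771955081819 ≈ -4.5345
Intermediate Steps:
3356661/(-1502041) + q/1845459 = 3356661/(-1502041) - 4244132/1845459 = 3356661*(-1/1502041) - 4244132*1/1845459 = -3356661/1502041 - 4244132/1845459 = -12569440525811/2771955081819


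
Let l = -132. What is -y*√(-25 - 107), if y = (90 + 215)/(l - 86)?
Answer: 305*I*√33/109 ≈ 16.074*I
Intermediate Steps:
y = -305/218 (y = (90 + 215)/(-132 - 86) = 305/(-218) = 305*(-1/218) = -305/218 ≈ -1.3991)
-y*√(-25 - 107) = -(-305)*√(-25 - 107)/218 = -(-305)*√(-132)/218 = -(-305)*2*I*√33/218 = -(-305)*I*√33/109 = 305*I*√33/109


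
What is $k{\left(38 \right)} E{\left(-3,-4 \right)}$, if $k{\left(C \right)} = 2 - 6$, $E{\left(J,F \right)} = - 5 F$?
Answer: $-80$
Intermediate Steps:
$k{\left(C \right)} = -4$ ($k{\left(C \right)} = 2 - 6 = -4$)
$k{\left(38 \right)} E{\left(-3,-4 \right)} = - 4 \left(\left(-5\right) \left(-4\right)\right) = \left(-4\right) 20 = -80$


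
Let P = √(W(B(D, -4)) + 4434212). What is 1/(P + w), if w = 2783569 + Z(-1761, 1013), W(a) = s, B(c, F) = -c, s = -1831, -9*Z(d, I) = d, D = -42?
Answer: 25053882/69744071583007 - 9*√4432381/69744071583007 ≈ 3.5895e-7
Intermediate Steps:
Z(d, I) = -d/9
W(a) = -1831
w = 8351294/3 (w = 2783569 - ⅑*(-1761) = 2783569 + 587/3 = 8351294/3 ≈ 2.7838e+6)
P = √4432381 (P = √(-1831 + 4434212) = √4432381 ≈ 2105.3)
1/(P + w) = 1/(√4432381 + 8351294/3) = 1/(8351294/3 + √4432381)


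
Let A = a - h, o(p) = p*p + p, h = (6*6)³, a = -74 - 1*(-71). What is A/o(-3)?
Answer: -15553/2 ≈ -7776.5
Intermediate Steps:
a = -3 (a = -74 + 71 = -3)
h = 46656 (h = 36³ = 46656)
o(p) = p + p² (o(p) = p² + p = p + p²)
A = -46659 (A = -3 - 1*46656 = -3 - 46656 = -46659)
A/o(-3) = -46659*(-1/(3*(1 - 3))) = -46659/((-3*(-2))) = -46659/6 = -46659*⅙ = -15553/2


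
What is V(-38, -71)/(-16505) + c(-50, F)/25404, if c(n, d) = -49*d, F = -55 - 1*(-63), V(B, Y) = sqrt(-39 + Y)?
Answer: -98/6351 - I*sqrt(110)/16505 ≈ -0.015431 - 0.00063545*I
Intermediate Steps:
F = 8 (F = -55 + 63 = 8)
V(-38, -71)/(-16505) + c(-50, F)/25404 = sqrt(-39 - 71)/(-16505) - 49*8/25404 = sqrt(-110)*(-1/16505) - 392*1/25404 = (I*sqrt(110))*(-1/16505) - 98/6351 = -I*sqrt(110)/16505 - 98/6351 = -98/6351 - I*sqrt(110)/16505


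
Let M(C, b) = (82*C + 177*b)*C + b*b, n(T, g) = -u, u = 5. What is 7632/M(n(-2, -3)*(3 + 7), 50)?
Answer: -954/29375 ≈ -0.032477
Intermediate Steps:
n(T, g) = -5 (n(T, g) = -1*5 = -5)
M(C, b) = b² + C*(82*C + 177*b) (M(C, b) = C*(82*C + 177*b) + b² = b² + C*(82*C + 177*b))
7632/M(n(-2, -3)*(3 + 7), 50) = 7632/(50² + 82*(-5*(3 + 7))² + 177*(-5*(3 + 7))*50) = 7632/(2500 + 82*(-5*10)² + 177*(-5*10)*50) = 7632/(2500 + 82*(-50)² + 177*(-50)*50) = 7632/(2500 + 82*2500 - 442500) = 7632/(2500 + 205000 - 442500) = 7632/(-235000) = 7632*(-1/235000) = -954/29375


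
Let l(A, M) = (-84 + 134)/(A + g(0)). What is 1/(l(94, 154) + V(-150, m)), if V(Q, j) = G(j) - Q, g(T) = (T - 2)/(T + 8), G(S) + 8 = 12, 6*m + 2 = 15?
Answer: 15/2318 ≈ 0.0064711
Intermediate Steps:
m = 13/6 (m = -⅓ + (⅙)*15 = -⅓ + 5/2 = 13/6 ≈ 2.1667)
G(S) = 4 (G(S) = -8 + 12 = 4)
g(T) = (-2 + T)/(8 + T)
V(Q, j) = 4 - Q
l(A, M) = 50/(-¼ + A) (l(A, M) = (-84 + 134)/(A + (-2 + 0)/(8 + 0)) = 50/(A - 2/8) = 50/(A + (⅛)*(-2)) = 50/(A - ¼) = 50/(-¼ + A))
1/(l(94, 154) + V(-150, m)) = 1/(200/(-1 + 4*94) + (4 - 1*(-150))) = 1/(200/(-1 + 376) + (4 + 150)) = 1/(200/375 + 154) = 1/(200*(1/375) + 154) = 1/(8/15 + 154) = 1/(2318/15) = 15/2318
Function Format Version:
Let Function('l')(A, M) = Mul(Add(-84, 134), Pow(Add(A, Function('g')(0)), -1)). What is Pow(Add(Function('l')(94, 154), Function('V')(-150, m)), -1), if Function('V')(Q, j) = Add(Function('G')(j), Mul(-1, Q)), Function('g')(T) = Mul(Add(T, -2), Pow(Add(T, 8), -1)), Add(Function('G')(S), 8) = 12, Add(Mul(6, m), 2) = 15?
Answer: Rational(15, 2318) ≈ 0.0064711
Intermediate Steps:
m = Rational(13, 6) (m = Add(Rational(-1, 3), Mul(Rational(1, 6), 15)) = Add(Rational(-1, 3), Rational(5, 2)) = Rational(13, 6) ≈ 2.1667)
Function('G')(S) = 4 (Function('G')(S) = Add(-8, 12) = 4)
Function('g')(T) = Mul(Pow(Add(8, T), -1), Add(-2, T)) (Function('g')(T) = Mul(Add(-2, T), Pow(Add(8, T), -1)) = Mul(Pow(Add(8, T), -1), Add(-2, T)))
Function('V')(Q, j) = Add(4, Mul(-1, Q))
Function('l')(A, M) = Mul(50, Pow(Add(Rational(-1, 4), A), -1)) (Function('l')(A, M) = Mul(Add(-84, 134), Pow(Add(A, Mul(Pow(Add(8, 0), -1), Add(-2, 0))), -1)) = Mul(50, Pow(Add(A, Mul(Pow(8, -1), -2)), -1)) = Mul(50, Pow(Add(A, Mul(Rational(1, 8), -2)), -1)) = Mul(50, Pow(Add(A, Rational(-1, 4)), -1)) = Mul(50, Pow(Add(Rational(-1, 4), A), -1)))
Pow(Add(Function('l')(94, 154), Function('V')(-150, m)), -1) = Pow(Add(Mul(200, Pow(Add(-1, Mul(4, 94)), -1)), Add(4, Mul(-1, -150))), -1) = Pow(Add(Mul(200, Pow(Add(-1, 376), -1)), Add(4, 150)), -1) = Pow(Add(Mul(200, Pow(375, -1)), 154), -1) = Pow(Add(Mul(200, Rational(1, 375)), 154), -1) = Pow(Add(Rational(8, 15), 154), -1) = Pow(Rational(2318, 15), -1) = Rational(15, 2318)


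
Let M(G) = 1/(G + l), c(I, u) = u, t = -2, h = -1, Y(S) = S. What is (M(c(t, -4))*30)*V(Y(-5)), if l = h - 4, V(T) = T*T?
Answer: -250/3 ≈ -83.333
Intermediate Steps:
V(T) = T**2
l = -5 (l = -1 - 4 = -5)
M(G) = 1/(-5 + G) (M(G) = 1/(G - 5) = 1/(-5 + G))
(M(c(t, -4))*30)*V(Y(-5)) = (30/(-5 - 4))*(-5)**2 = (30/(-9))*25 = -1/9*30*25 = -10/3*25 = -250/3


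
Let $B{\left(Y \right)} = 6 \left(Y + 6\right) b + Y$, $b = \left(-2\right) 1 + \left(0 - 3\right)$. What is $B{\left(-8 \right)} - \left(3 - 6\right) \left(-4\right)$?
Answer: $40$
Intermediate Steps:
$b = -5$ ($b = -2 - 3 = -5$)
$B{\left(Y \right)} = -180 - 29 Y$ ($B{\left(Y \right)} = 6 \left(Y + 6\right) \left(-5\right) + Y = 6 \left(6 + Y\right) \left(-5\right) + Y = \left(36 + 6 Y\right) \left(-5\right) + Y = \left(-180 - 30 Y\right) + Y = -180 - 29 Y$)
$B{\left(-8 \right)} - \left(3 - 6\right) \left(-4\right) = \left(-180 - -232\right) - \left(3 - 6\right) \left(-4\right) = \left(-180 + 232\right) - \left(-3\right) \left(-4\right) = 52 - 12 = 40$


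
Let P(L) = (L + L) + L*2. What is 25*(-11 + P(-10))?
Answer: -1275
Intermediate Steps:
P(L) = 4*L (P(L) = 2*L + 2*L = 4*L)
25*(-11 + P(-10)) = 25*(-11 + 4*(-10)) = 25*(-11 - 40) = 25*(-51) = -1275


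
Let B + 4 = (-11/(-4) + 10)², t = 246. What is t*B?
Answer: 312051/8 ≈ 39006.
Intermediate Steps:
B = 2537/16 (B = -4 + (-11/(-4) + 10)² = -4 + (-11*(-¼) + 10)² = -4 + (11/4 + 10)² = -4 + (51/4)² = -4 + 2601/16 = 2537/16 ≈ 158.56)
t*B = 246*(2537/16) = 312051/8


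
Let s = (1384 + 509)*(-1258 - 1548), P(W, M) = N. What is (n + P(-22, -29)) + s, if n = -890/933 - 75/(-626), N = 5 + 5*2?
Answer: -3102366480259/584058 ≈ -5.3117e+6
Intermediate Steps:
N = 15 (N = 5 + 10 = 15)
P(W, M) = 15
s = -5311758 (s = 1893*(-2806) = -5311758)
n = -487165/584058 (n = -890*1/933 - 75*(-1/626) = -890/933 + 75/626 = -487165/584058 ≈ -0.83410)
(n + P(-22, -29)) + s = (-487165/584058 + 15) - 5311758 = 8273705/584058 - 5311758 = -3102366480259/584058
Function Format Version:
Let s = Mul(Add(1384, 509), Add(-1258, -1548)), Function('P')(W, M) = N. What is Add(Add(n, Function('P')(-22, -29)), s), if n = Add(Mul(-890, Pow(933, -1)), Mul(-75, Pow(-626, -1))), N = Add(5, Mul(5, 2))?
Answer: Rational(-3102366480259, 584058) ≈ -5.3117e+6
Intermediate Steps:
N = 15 (N = Add(5, 10) = 15)
Function('P')(W, M) = 15
s = -5311758 (s = Mul(1893, -2806) = -5311758)
n = Rational(-487165, 584058) (n = Add(Mul(-890, Rational(1, 933)), Mul(-75, Rational(-1, 626))) = Add(Rational(-890, 933), Rational(75, 626)) = Rational(-487165, 584058) ≈ -0.83410)
Add(Add(n, Function('P')(-22, -29)), s) = Add(Add(Rational(-487165, 584058), 15), -5311758) = Add(Rational(8273705, 584058), -5311758) = Rational(-3102366480259, 584058)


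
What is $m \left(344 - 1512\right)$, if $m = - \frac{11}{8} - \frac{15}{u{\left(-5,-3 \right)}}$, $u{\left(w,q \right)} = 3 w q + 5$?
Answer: $\frac{9782}{5} \approx 1956.4$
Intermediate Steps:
$u{\left(w,q \right)} = 5 + 3 q w$ ($u{\left(w,q \right)} = 3 q w + 5 = 5 + 3 q w$)
$m = - \frac{67}{40}$ ($m = - \frac{11}{8} - \frac{15}{5 + 3 \left(-3\right) \left(-5\right)} = \left(-11\right) \frac{1}{8} - \frac{15}{5 + 45} = - \frac{11}{8} - \frac{15}{50} = - \frac{11}{8} - \frac{3}{10} = - \frac{67}{40} \approx -1.675$)
$m \left(344 - 1512\right) = - \frac{67 \left(344 - 1512\right)}{40} = \left(- \frac{67}{40}\right) \left(-1168\right) = \frac{9782}{5}$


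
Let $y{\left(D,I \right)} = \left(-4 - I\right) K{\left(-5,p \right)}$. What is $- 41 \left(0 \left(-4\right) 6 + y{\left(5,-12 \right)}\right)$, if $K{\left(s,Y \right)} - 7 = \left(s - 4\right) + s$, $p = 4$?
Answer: $2296$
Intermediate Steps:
$K{\left(s,Y \right)} = 3 + 2 s$ ($K{\left(s,Y \right)} = 7 + \left(\left(s - 4\right) + s\right) = 7 + \left(\left(-4 + s\right) + s\right) = 7 + \left(-4 + 2 s\right) = 3 + 2 s$)
$y{\left(D,I \right)} = 28 + 7 I$ ($y{\left(D,I \right)} = \left(-4 - I\right) \left(3 + 2 \left(-5\right)\right) = \left(-4 - I\right) \left(3 - 10\right) = \left(-4 - I\right) \left(-7\right) = 28 + 7 I$)
$- 41 \left(0 \left(-4\right) 6 + y{\left(5,-12 \right)}\right) = - 41 \left(0 \left(-4\right) 6 + \left(28 + 7 \left(-12\right)\right)\right) = - 41 \left(0 \cdot 6 + \left(28 - 84\right)\right) = - 41 \left(0 - 56\right) = \left(-41\right) \left(-56\right) = 2296$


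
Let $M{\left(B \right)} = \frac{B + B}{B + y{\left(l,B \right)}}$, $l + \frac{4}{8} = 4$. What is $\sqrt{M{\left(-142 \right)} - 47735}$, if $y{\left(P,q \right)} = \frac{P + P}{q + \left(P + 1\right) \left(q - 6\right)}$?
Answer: $\frac{i \sqrt{628450581693319}}{114743} \approx 218.48 i$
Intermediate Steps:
$l = \frac{7}{2}$ ($l = - \frac{1}{2} + 4 = \frac{7}{2} \approx 3.5$)
$y{\left(P,q \right)} = \frac{2 P}{q + \left(1 + P\right) \left(-6 + q\right)}$
$M{\left(B \right)} = \frac{2 B}{B + \frac{7}{-27 + \frac{11 B}{2}}}$ ($M{\left(B \right)} = \frac{B + B}{B + 2 \cdot \frac{7}{2} \frac{1}{-6 - 21 + 2 B + \frac{7 B}{2}}} = \frac{2 B}{B + 2 \cdot \frac{7}{2} \frac{1}{-6 - 21 + 2 B + \frac{7 B}{2}}} = \frac{2 B}{B + 2 \cdot \frac{7}{2} \frac{1}{-27 + \frac{11 B}{2}}} = \frac{2 B}{B + \frac{7}{-27 + \frac{11 B}{2}}}$)
$\sqrt{M{\left(-142 \right)} - 47735} = \sqrt{2 \left(-142\right) \frac{1}{14 - 142 \left(-54 + 11 \left(-142\right)\right)} \left(-54 + 11 \left(-142\right)\right) - 47735} = \sqrt{2 \left(-142\right) \frac{1}{14 - 142 \left(-54 - 1562\right)} \left(-54 - 1562\right) - 47735} = \sqrt{2 \left(-142\right) \frac{1}{14 - -229472} \left(-1616\right) - 47735} = \sqrt{2 \left(-142\right) \frac{1}{14 + 229472} \left(-1616\right) - 47735} = \sqrt{2 \left(-142\right) \frac{1}{229486} \left(-1616\right) - 47735} = \sqrt{\frac{229472}{114743} - 47735} = \sqrt{- \frac{5477027633}{114743}} = \frac{i \sqrt{628450581693319}}{114743}$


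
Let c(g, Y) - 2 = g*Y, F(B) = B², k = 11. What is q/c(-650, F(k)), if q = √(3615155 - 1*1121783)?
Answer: -√623343/39324 ≈ -0.020077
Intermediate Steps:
c(g, Y) = 2 + Y*g (c(g, Y) = 2 + g*Y = 2 + Y*g)
q = 2*√623343 (q = √(3615155 - 1121783) = √2493372 = 2*√623343 ≈ 1579.0)
q/c(-650, F(k)) = (2*√623343)/(2 + 11²*(-650)) = (2*√623343)/(2 + 121*(-650)) = (2*√623343)/(2 - 78650) = (2*√623343)/(-78648) = (2*√623343)*(-1/78648) = -√623343/39324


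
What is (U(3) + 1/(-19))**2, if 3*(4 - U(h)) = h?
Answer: 3136/361 ≈ 8.6870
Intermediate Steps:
U(h) = 4 - h/3
(U(3) + 1/(-19))**2 = ((4 - 1/3*3) + 1/(-19))**2 = ((4 - 1) - 1/19)**2 = (3 - 1/19)**2 = (56/19)**2 = 3136/361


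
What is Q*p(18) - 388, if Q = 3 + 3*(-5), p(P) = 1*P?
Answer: -604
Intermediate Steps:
p(P) = P
Q = -12 (Q = 3 - 15 = -12)
Q*p(18) - 388 = -12*18 - 388 = -216 - 388 = -604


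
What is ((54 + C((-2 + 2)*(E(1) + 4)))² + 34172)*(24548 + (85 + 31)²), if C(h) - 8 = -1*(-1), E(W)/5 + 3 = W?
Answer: 1449510564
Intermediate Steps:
E(W) = -15 + 5*W
C(h) = 9 (C(h) = 8 - 1*(-1) = 8 + 1 = 9)
((54 + C((-2 + 2)*(E(1) + 4)))² + 34172)*(24548 + (85 + 31)²) = ((54 + 9)² + 34172)*(24548 + (85 + 31)²) = (63² + 34172)*(24548 + 116²) = (3969 + 34172)*(24548 + 13456) = 38141*38004 = 1449510564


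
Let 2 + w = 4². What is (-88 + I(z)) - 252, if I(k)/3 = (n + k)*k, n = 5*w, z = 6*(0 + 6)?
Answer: 11108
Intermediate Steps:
w = 14 (w = -2 + 4² = -2 + 16 = 14)
z = 36 (z = 6*6 = 36)
n = 70 (n = 5*14 = 70)
I(k) = 3*k*(70 + k) (I(k) = 3*((70 + k)*k) = 3*(k*(70 + k)) = 3*k*(70 + k))
(-88 + I(z)) - 252 = (-88 + 3*36*(70 + 36)) - 252 = (-88 + 3*36*106) - 252 = (-88 + 11448) - 252 = 11360 - 252 = 11108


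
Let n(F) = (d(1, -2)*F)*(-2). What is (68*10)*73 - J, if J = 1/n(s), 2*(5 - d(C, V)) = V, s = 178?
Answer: 106031041/2136 ≈ 49640.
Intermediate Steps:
d(C, V) = 5 - V/2
n(F) = -12*F (n(F) = ((5 - ½*(-2))*F)*(-2) = ((5 + 1)*F)*(-2) = (6*F)*(-2) = -12*F)
J = -1/2136 (J = 1/(-12*178) = 1/(-2136) = -1/2136 ≈ -0.00046816)
(68*10)*73 - J = (68*10)*73 - 1*(-1/2136) = 680*73 + 1/2136 = 49640 + 1/2136 = 106031041/2136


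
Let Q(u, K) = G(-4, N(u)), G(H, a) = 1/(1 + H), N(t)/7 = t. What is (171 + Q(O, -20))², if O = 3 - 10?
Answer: 262144/9 ≈ 29127.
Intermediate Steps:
O = -7
N(t) = 7*t
Q(u, K) = -⅓ (Q(u, K) = 1/(1 - 4) = 1/(-3) = -⅓)
(171 + Q(O, -20))² = (171 - ⅓)² = (512/3)² = 262144/9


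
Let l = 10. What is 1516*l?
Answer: 15160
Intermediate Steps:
1516*l = 1516*10 = 15160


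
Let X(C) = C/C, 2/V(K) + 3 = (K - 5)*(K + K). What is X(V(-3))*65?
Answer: 65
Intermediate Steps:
V(K) = 2/(-3 + 2*K*(-5 + K)) (V(K) = 2/(-3 + (K - 5)*(K + K)) = 2/(-3 + (-5 + K)*(2*K)) = 2/(-3 + 2*K*(-5 + K)))
X(C) = 1
X(V(-3))*65 = 1*65 = 65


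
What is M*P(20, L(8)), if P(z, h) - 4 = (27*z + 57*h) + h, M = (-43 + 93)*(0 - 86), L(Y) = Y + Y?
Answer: -6329600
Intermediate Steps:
L(Y) = 2*Y
M = -4300 (M = 50*(-86) = -4300)
P(z, h) = 4 + 27*z + 58*h (P(z, h) = 4 + ((27*z + 57*h) + h) = 4 + (27*z + 58*h) = 4 + 27*z + 58*h)
M*P(20, L(8)) = -4300*(4 + 27*20 + 58*(2*8)) = -4300*(4 + 540 + 58*16) = -4300*(4 + 540 + 928) = -4300*1472 = -6329600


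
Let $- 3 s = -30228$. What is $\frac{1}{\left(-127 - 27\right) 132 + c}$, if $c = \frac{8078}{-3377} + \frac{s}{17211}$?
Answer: $- \frac{58121547}{1181599811222} \approx -4.9189 \cdot 10^{-5}$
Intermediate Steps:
$s = 10076$ ($s = \left(- \frac{1}{3}\right) \left(-30228\right) = 10076$)
$c = - \frac{105003806}{58121547}$ ($c = \frac{8078}{-3377} + \frac{10076}{17211} = 8078 \left(- \frac{1}{3377}\right) + 10076 \cdot \frac{1}{17211} = - \frac{8078}{3377} + \frac{10076}{17211} = - \frac{105003806}{58121547} \approx -1.8066$)
$\frac{1}{\left(-127 - 27\right) 132 + c} = \frac{1}{\left(-127 - 27\right) 132 - \frac{105003806}{58121547}} = \frac{1}{\left(-154\right) 132 - \frac{105003806}{58121547}} = \frac{1}{-20328 - \frac{105003806}{58121547}} = \frac{1}{- \frac{1181599811222}{58121547}} = - \frac{58121547}{1181599811222}$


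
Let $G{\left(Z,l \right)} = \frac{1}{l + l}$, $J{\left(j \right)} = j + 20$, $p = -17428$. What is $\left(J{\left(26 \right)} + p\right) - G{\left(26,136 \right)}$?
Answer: $- \frac{4727905}{272} \approx -17382.0$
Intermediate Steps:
$J{\left(j \right)} = 20 + j$
$G{\left(Z,l \right)} = \frac{1}{2 l}$
$\left(J{\left(26 \right)} + p\right) - G{\left(26,136 \right)} = \left(\left(20 + 26\right) - 17428\right) - \frac{1}{2 \cdot 136} = \left(46 - 17428\right) - \frac{1}{2} \cdot \frac{1}{136} = -17382 - \frac{1}{272} = - \frac{4727905}{272}$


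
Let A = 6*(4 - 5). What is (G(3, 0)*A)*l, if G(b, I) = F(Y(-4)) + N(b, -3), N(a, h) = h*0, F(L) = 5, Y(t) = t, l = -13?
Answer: 390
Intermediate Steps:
N(a, h) = 0
G(b, I) = 5 (G(b, I) = 5 + 0 = 5)
A = -6 (A = 6*(-1) = -6)
(G(3, 0)*A)*l = (5*(-6))*(-13) = -30*(-13) = 390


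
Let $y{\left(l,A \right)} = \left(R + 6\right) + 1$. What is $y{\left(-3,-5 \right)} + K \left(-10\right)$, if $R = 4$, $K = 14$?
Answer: $-129$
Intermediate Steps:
$y{\left(l,A \right)} = 11$ ($y{\left(l,A \right)} = \left(4 + 6\right) + 1 = 10 + 1 = 11$)
$y{\left(-3,-5 \right)} + K \left(-10\right) = 11 + 14 \left(-10\right) = 11 - 140 = -129$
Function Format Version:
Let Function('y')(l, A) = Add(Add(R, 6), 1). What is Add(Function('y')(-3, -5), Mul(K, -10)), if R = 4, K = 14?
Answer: -129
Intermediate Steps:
Function('y')(l, A) = 11 (Function('y')(l, A) = Add(Add(4, 6), 1) = Add(10, 1) = 11)
Add(Function('y')(-3, -5), Mul(K, -10)) = Add(11, Mul(14, -10)) = Add(11, -140) = -129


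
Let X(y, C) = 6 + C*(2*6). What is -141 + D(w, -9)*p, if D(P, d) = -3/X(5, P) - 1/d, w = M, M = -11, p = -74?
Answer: -9512/63 ≈ -150.98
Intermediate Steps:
w = -11
X(y, C) = 6 + 12*C (X(y, C) = 6 + C*12 = 6 + 12*C)
D(P, d) = -1/d - 3/(6 + 12*P) (D(P, d) = -3/(6 + 12*P) - 1/d = -1/d - 3/(6 + 12*P))
-141 + D(w, -9)*p = -141 + ((1/2)*(-2 - 1*(-9) - 4*(-11))/(-9*(1 + 2*(-11))))*(-74) = -141 + ((1/2)*(-1/9)*(-2 + 9 + 44)/(1 - 22))*(-74) = -141 + ((1/2)*(-1/9)*51/(-21))*(-74) = -141 + ((1/2)*(-1/9)*(-1/21)*51)*(-74) = -141 + (17/126)*(-74) = -141 - 629/63 = -9512/63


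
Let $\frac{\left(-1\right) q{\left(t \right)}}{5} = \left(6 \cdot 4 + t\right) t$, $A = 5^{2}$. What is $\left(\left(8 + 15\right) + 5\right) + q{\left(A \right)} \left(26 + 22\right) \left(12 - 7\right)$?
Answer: $-1469972$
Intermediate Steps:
$A = 25$
$q{\left(t \right)} = - 5 t \left(24 + t\right)$ ($q{\left(t \right)} = - 5 \left(6 \cdot 4 + t\right) t = - 5 \left(24 + t\right) t = - 5 t \left(24 + t\right)$)
$\left(\left(8 + 15\right) + 5\right) + q{\left(A \right)} \left(26 + 22\right) \left(12 - 7\right) = \left(\left(8 + 15\right) + 5\right) + \left(-5\right) 25 \left(24 + 25\right) \left(26 + 22\right) \left(12 - 7\right) = \left(23 + 5\right) + \left(-5\right) 25 \cdot 49 \cdot 48 \cdot 5 = 28 - 1470000 = -1469972$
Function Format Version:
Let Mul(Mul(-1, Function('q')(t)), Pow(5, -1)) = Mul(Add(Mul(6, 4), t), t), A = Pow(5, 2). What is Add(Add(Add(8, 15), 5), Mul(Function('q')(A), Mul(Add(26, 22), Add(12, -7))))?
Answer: -1469972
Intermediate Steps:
A = 25
Function('q')(t) = Mul(-5, t, Add(24, t)) (Function('q')(t) = Mul(-5, Mul(Add(Mul(6, 4), t), t)) = Mul(-5, Mul(Add(24, t), t)) = Mul(-5, Mul(t, Add(24, t))) = Mul(-5, t, Add(24, t)))
Add(Add(Add(8, 15), 5), Mul(Function('q')(A), Mul(Add(26, 22), Add(12, -7)))) = Add(Add(Add(8, 15), 5), Mul(Mul(-5, 25, Add(24, 25)), Mul(Add(26, 22), Add(12, -7)))) = Add(Add(23, 5), Mul(Mul(-5, 25, 49), Mul(48, 5))) = Add(28, Mul(-6125, 240)) = Add(28, -1470000) = -1469972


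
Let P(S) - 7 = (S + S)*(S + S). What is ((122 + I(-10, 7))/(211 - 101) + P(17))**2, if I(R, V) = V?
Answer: 16399107481/12100 ≈ 1.3553e+6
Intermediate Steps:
P(S) = 7 + 4*S**2 (P(S) = 7 + (S + S)*(S + S) = 7 + (2*S)*(2*S) = 7 + 4*S**2)
((122 + I(-10, 7))/(211 - 101) + P(17))**2 = ((122 + 7)/(211 - 101) + (7 + 4*17**2))**2 = (129/110 + (7 + 4*289))**2 = (129*(1/110) + (7 + 1156))**2 = (129/110 + 1163)**2 = (128059/110)**2 = 16399107481/12100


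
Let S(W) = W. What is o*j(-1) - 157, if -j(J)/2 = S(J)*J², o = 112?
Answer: 67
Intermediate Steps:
j(J) = -2*J³ (j(J) = -2*J*J² = -2*J³)
o*j(-1) - 157 = 112*(-2*(-1)³) - 157 = 112*(-2*(-1)) - 157 = 112*2 - 157 = 224 - 157 = 67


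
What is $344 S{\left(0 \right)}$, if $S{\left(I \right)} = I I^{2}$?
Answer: $0$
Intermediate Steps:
$S{\left(I \right)} = I^{3}$
$344 S{\left(0 \right)} = 344 \cdot 0^{3} = 344 \cdot 0 = 0$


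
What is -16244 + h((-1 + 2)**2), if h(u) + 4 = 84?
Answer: -16164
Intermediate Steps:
h(u) = 80 (h(u) = -4 + 84 = 80)
-16244 + h((-1 + 2)**2) = -16244 + 80 = -16164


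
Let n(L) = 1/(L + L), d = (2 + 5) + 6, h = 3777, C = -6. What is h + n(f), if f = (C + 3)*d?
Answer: 294605/78 ≈ 3777.0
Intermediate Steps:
d = 13 (d = 7 + 6 = 13)
f = -39 (f = (-6 + 3)*13 = -3*13 = -39)
n(L) = 1/(2*L)
h + n(f) = 3777 + (½)/(-39) = 3777 + (½)*(-1/39) = 3777 - 1/78 = 294605/78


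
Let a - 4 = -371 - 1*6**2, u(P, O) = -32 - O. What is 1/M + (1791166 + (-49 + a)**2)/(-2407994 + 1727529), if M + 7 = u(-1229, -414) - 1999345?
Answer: -797777069273/272045824210 ≈ -2.9325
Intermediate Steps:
a = -403 (a = 4 + (-371 - 1*6**2) = 4 + (-371 - 1*36) = 4 + (-371 - 36) = 4 - 407 = -403)
M = -1998970 (M = -7 + ((-32 - 1*(-414)) - 1999345) = -7 + ((-32 + 414) - 1999345) = -7 + (382 - 1999345) = -7 - 1998963 = -1998970)
1/M + (1791166 + (-49 + a)**2)/(-2407994 + 1727529) = 1/(-1998970) + (1791166 + (-49 - 403)**2)/(-2407994 + 1727529) = -1/1998970 + (1791166 + (-452)**2)/(-680465) = -1/1998970 + (1791166 + 204304)*(-1/680465) = -1/1998970 + 1995470*(-1/680465) = -1/1998970 - 399094/136093 = -797777069273/272045824210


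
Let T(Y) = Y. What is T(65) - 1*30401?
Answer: -30336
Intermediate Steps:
T(65) - 1*30401 = 65 - 1*30401 = 65 - 30401 = -30336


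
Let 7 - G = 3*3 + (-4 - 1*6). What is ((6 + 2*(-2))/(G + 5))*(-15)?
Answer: -30/13 ≈ -2.3077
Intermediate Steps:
G = 8 (G = 7 - (3*3 + (-4 - 1*6)) = 7 - (9 + (-4 - 6)) = 7 - (9 - 10) = 7 - 1*(-1) = 7 + 1 = 8)
((6 + 2*(-2))/(G + 5))*(-15) = ((6 + 2*(-2))/(8 + 5))*(-15) = ((6 - 4)/13)*(-15) = (2*(1/13))*(-15) = (2/13)*(-15) = -30/13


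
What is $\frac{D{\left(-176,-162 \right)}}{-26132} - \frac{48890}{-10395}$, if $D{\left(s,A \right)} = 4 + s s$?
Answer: $\frac{47777819}{13582107} \approx 3.5177$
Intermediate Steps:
$D{\left(s,A \right)} = 4 + s^{2}$
$\frac{D{\left(-176,-162 \right)}}{-26132} - \frac{48890}{-10395} = \frac{4 + \left(-176\right)^{2}}{-26132} - \frac{48890}{-10395} = \left(4 + 30976\right) \left(- \frac{1}{26132}\right) - - \frac{9778}{2079} = 30980 \left(- \frac{1}{26132}\right) + \frac{9778}{2079} = - \frac{7745}{6533} + \frac{9778}{2079} = \frac{47777819}{13582107}$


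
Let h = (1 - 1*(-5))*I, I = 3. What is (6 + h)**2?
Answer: 576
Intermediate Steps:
h = 18 (h = (1 - 1*(-5))*3 = (1 + 5)*3 = 6*3 = 18)
(6 + h)**2 = (6 + 18)**2 = 24**2 = 576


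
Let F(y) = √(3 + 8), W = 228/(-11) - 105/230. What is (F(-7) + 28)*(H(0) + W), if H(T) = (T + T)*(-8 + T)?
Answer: -150066/253 - 10719*√11/506 ≈ -663.41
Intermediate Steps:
W = -10719/506 (W = 228*(-1/11) - 105*1/230 = -228/11 - 21/46 = -10719/506 ≈ -21.184)
H(T) = 2*T*(-8 + T) (H(T) = (2*T)*(-8 + T) = 2*T*(-8 + T))
F(y) = √11
(F(-7) + 28)*(H(0) + W) = (√11 + 28)*(2*0*(-8 + 0) - 10719/506) = (28 + √11)*(2*0*(-8) - 10719/506) = (28 + √11)*(0 - 10719/506) = (28 + √11)*(-10719/506) = -150066/253 - 10719*√11/506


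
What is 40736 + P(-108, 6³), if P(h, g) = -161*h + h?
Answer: 58016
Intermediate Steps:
P(h, g) = -160*h
40736 + P(-108, 6³) = 40736 - 160*(-108) = 40736 + 17280 = 58016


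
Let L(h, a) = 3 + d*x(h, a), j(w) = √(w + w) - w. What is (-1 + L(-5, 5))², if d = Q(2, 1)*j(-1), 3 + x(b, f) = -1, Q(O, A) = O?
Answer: -92 + 96*I*√2 ≈ -92.0 + 135.76*I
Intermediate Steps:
j(w) = -w + √2*√w (j(w) = √(2*w) - w = √2*√w - w = -w + √2*√w)
x(b, f) = -4 (x(b, f) = -3 - 1 = -4)
d = 2 + 2*I*√2 (d = 2*(-1*(-1) + √2*√(-1)) = 2*(1 + √2*I) = 2*(1 + I*√2) = 2 + 2*I*√2 ≈ 2.0 + 2.8284*I)
L(h, a) = -5 - 8*I*√2 (L(h, a) = 3 + (2 + 2*I*√2)*(-4) = 3 + (-8 - 8*I*√2) = -5 - 8*I*√2)
(-1 + L(-5, 5))² = (-1 + (-5 - 8*I*√2))² = (-6 - 8*I*√2)²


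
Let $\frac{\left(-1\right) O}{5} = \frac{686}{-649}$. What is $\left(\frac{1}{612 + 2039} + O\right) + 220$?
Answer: $\frac{35236669}{156409} \approx 225.29$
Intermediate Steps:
$O = \frac{3430}{649}$ ($O = - 5 \frac{686}{-649} = - 5 \cdot 686 \left(- \frac{1}{649}\right) = \left(-5\right) \left(- \frac{686}{649}\right) = \frac{3430}{649} \approx 5.2851$)
$\left(\frac{1}{612 + 2039} + O\right) + 220 = \left(\frac{1}{612 + 2039} + \frac{3430}{649}\right) + 220 = \left(\frac{1}{2651} + \frac{3430}{649}\right) + 220 = \frac{826689}{156409} + 220 = \frac{35236669}{156409}$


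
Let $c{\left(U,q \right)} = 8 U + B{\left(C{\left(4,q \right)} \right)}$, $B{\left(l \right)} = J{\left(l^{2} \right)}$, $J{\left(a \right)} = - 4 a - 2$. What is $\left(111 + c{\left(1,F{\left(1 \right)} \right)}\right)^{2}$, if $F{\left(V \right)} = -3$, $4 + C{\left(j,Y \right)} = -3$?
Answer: $6241$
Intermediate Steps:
$C{\left(j,Y \right)} = -7$ ($C{\left(j,Y \right)} = -4 - 3 = -7$)
$J{\left(a \right)} = -2 - 4 a$
$B{\left(l \right)} = -2 - 4 l^{2}$
$c{\left(U,q \right)} = -198 + 8 U$ ($c{\left(U,q \right)} = 8 U - \left(2 + 4 \left(-7\right)^{2}\right) = 8 U - 198 = -198 + 8 U$)
$\left(111 + c{\left(1,F{\left(1 \right)} \right)}\right)^{2} = \left(111 + \left(-198 + 8 \cdot 1\right)\right)^{2} = \left(111 + \left(-198 + 8\right)\right)^{2} = \left(111 - 190\right)^{2} = \left(-79\right)^{2} = 6241$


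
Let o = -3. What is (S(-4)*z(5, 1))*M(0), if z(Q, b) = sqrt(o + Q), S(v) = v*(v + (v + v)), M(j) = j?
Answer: 0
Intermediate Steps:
S(v) = 3*v**2 (S(v) = v*(v + 2*v) = v*(3*v) = 3*v**2)
z(Q, b) = sqrt(-3 + Q)
(S(-4)*z(5, 1))*M(0) = ((3*(-4)**2)*sqrt(-3 + 5))*0 = ((3*16)*sqrt(2))*0 = (48*sqrt(2))*0 = 0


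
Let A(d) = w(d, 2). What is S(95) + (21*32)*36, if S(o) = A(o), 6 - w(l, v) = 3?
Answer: 24195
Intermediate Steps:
w(l, v) = 3 (w(l, v) = 6 - 1*3 = 6 - 3 = 3)
A(d) = 3
S(o) = 3
S(95) + (21*32)*36 = 3 + (21*32)*36 = 3 + 672*36 = 3 + 24192 = 24195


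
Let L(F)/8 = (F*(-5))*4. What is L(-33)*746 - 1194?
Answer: 3937686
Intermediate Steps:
L(F) = -160*F (L(F) = 8*((F*(-5))*4) = 8*(-5*F*4) = 8*(-20*F) = -160*F)
L(-33)*746 - 1194 = -160*(-33)*746 - 1194 = 5280*746 - 1194 = 3938880 - 1194 = 3937686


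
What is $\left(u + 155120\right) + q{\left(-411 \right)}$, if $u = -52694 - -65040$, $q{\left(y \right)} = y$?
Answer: $167055$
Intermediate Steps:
$u = 12346$ ($u = -52694 + 65040 = 12346$)
$\left(u + 155120\right) + q{\left(-411 \right)} = \left(12346 + 155120\right) - 411 = 167466 - 411 = 167055$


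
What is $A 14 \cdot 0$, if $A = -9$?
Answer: $0$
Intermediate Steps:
$A 14 \cdot 0 = \left(-9\right) 14 \cdot 0 = \left(-126\right) 0 = 0$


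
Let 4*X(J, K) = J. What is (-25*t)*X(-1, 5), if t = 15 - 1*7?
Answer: 50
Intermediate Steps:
t = 8 (t = 15 - 7 = 8)
X(J, K) = J/4
(-25*t)*X(-1, 5) = (-25*8)*((¼)*(-1)) = -200*(-¼) = 50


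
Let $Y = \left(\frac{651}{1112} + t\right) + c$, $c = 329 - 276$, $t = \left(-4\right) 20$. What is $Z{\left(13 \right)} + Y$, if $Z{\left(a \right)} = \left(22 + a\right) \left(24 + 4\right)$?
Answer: $\frac{1060387}{1112} \approx 953.58$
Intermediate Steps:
$Z{\left(a \right)} = 616 + 28 a$ ($Z{\left(a \right)} = \left(22 + a\right) 28 = 616 + 28 a$)
$t = -80$
$c = 53$
$Y = - \frac{29373}{1112}$ ($Y = \left(\frac{651}{1112} - 80\right) + 53 = - \frac{88309}{1112} + 53 = - \frac{29373}{1112} \approx -26.415$)
$Z{\left(13 \right)} + Y = \left(616 + 28 \cdot 13\right) - \frac{29373}{1112} = \left(616 + 364\right) - \frac{29373}{1112} = 980 - \frac{29373}{1112} = \frac{1060387}{1112}$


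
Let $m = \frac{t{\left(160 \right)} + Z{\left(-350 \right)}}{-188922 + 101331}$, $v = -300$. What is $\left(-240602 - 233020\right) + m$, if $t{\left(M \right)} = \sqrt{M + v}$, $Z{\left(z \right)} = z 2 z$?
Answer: $- \frac{5926467086}{12513} - \frac{2 i \sqrt{35}}{87591} \approx -4.7363 \cdot 10^{5} - 0.00013508 i$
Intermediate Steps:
$Z{\left(z \right)} = 2 z^{2}$ ($Z{\left(z \right)} = 2 z z = 2 z^{2}$)
$t{\left(M \right)} = \sqrt{-300 + M}$ ($t{\left(M \right)} = \sqrt{M - 300} = \sqrt{-300 + M}$)
$m = - \frac{35000}{12513} - \frac{2 i \sqrt{35}}{87591}$ ($m = \frac{\sqrt{-300 + 160} + 2 \left(-350\right)^{2}}{-188922 + 101331} = \frac{\sqrt{-140} + 2 \cdot 122500}{-87591} = \left(2 i \sqrt{35} + 245000\right) \left(- \frac{1}{87591}\right) = \left(245000 + 2 i \sqrt{35}\right) \left(- \frac{1}{87591}\right) = - \frac{35000}{12513} - \frac{2 i \sqrt{35}}{87591} \approx -2.7971 - 0.00013508 i$)
$\left(-240602 - 233020\right) + m = \left(-240602 - 233020\right) - \left(\frac{35000}{12513} + \frac{2 i \sqrt{35}}{87591}\right) = -473622 - \left(\frac{35000}{12513} + \frac{2 i \sqrt{35}}{87591}\right) = - \frac{5926467086}{12513} - \frac{2 i \sqrt{35}}{87591}$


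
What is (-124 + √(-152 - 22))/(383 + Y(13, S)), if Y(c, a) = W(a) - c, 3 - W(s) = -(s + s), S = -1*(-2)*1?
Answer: -124/377 + I*√174/377 ≈ -0.32891 + 0.034989*I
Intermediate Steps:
S = 2 (S = 2*1 = 2)
W(s) = 3 + 2*s (W(s) = 3 - (-1)*(s + s) = 3 - (-1)*2*s = 3 - (-2)*s = 3 + 2*s)
Y(c, a) = 3 - c + 2*a (Y(c, a) = (3 + 2*a) - c = 3 - c + 2*a)
(-124 + √(-152 - 22))/(383 + Y(13, S)) = (-124 + √(-152 - 22))/(383 + (3 - 1*13 + 2*2)) = (-124 + √(-174))/(383 + (3 - 13 + 4)) = (-124 + I*√174)/(383 - 6) = (-124 + I*√174)/377 = (-124 + I*√174)*(1/377) = -124/377 + I*√174/377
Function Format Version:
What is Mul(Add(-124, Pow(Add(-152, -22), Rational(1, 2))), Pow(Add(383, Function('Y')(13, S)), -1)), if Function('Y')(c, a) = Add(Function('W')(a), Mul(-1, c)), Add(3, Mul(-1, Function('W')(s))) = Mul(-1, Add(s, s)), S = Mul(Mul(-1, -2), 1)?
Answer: Add(Rational(-124, 377), Mul(Rational(1, 377), I, Pow(174, Rational(1, 2)))) ≈ Add(-0.32891, Mul(0.034989, I))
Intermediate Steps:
S = 2 (S = Mul(2, 1) = 2)
Function('W')(s) = Add(3, Mul(2, s)) (Function('W')(s) = Add(3, Mul(-1, Mul(-1, Add(s, s)))) = Add(3, Mul(-1, Mul(-1, Mul(2, s)))) = Add(3, Mul(-1, Mul(-2, s))) = Add(3, Mul(2, s)))
Function('Y')(c, a) = Add(3, Mul(-1, c), Mul(2, a)) (Function('Y')(c, a) = Add(Add(3, Mul(2, a)), Mul(-1, c)) = Add(3, Mul(-1, c), Mul(2, a)))
Mul(Add(-124, Pow(Add(-152, -22), Rational(1, 2))), Pow(Add(383, Function('Y')(13, S)), -1)) = Mul(Add(-124, Pow(Add(-152, -22), Rational(1, 2))), Pow(Add(383, Add(3, Mul(-1, 13), Mul(2, 2))), -1)) = Mul(Add(-124, Pow(-174, Rational(1, 2))), Pow(Add(383, Add(3, -13, 4)), -1)) = Mul(Add(-124, Mul(I, Pow(174, Rational(1, 2)))), Pow(Add(383, -6), -1)) = Mul(Add(-124, Mul(I, Pow(174, Rational(1, 2)))), Pow(377, -1)) = Mul(Add(-124, Mul(I, Pow(174, Rational(1, 2)))), Rational(1, 377)) = Add(Rational(-124, 377), Mul(Rational(1, 377), I, Pow(174, Rational(1, 2))))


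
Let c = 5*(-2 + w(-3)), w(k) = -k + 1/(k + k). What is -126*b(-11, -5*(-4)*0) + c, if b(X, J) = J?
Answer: 25/6 ≈ 4.1667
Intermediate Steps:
w(k) = 1/(2*k) - k (w(k) = -k + 1/(2*k) = 1/(2*k) - k)
c = 25/6 (c = 5*(-2 + ((1/2)/(-3) - 1*(-3))) = 5*(-2 + ((1/2)*(-1/3) + 3)) = 5*(-2 + (-1/6 + 3)) = 5*(-2 + 17/6) = 5*(5/6) = 25/6 ≈ 4.1667)
-126*b(-11, -5*(-4)*0) + c = -126*(-5*(-4))*0 + 25/6 = -2520*0 + 25/6 = -126*0 + 25/6 = 0 + 25/6 = 25/6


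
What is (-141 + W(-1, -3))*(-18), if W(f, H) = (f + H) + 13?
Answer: 2376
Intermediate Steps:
W(f, H) = 13 + H + f (W(f, H) = (H + f) + 13 = 13 + H + f)
(-141 + W(-1, -3))*(-18) = (-141 + (13 - 3 - 1))*(-18) = (-141 + 9)*(-18) = -132*(-18) = 2376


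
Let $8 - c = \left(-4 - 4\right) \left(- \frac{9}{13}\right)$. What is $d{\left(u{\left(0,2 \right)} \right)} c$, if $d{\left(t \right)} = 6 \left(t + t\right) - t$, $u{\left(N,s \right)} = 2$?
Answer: $\frac{704}{13} \approx 54.154$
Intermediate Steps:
$c = \frac{32}{13}$ ($c = 8 - \left(-4 - 4\right) \left(- \frac{9}{13}\right) = 8 - - 8 \left(\left(-9\right) \frac{1}{13}\right) = 8 - \left(-8\right) \left(- \frac{9}{13}\right) = 8 - \frac{72}{13} = \frac{32}{13} \approx 2.4615$)
$d{\left(t \right)} = 11 t$ ($d{\left(t \right)} = 6 \cdot 2 t - t = 12 t - t = 11 t$)
$d{\left(u{\left(0,2 \right)} \right)} c = 11 \cdot 2 \cdot \frac{32}{13} = 22 \cdot \frac{32}{13} = \frac{704}{13}$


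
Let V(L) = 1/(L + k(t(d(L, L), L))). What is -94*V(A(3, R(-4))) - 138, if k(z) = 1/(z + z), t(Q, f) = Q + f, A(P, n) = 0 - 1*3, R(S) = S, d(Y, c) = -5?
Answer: -5258/49 ≈ -107.31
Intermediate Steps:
A(P, n) = -3 (A(P, n) = 0 - 3 = -3)
k(z) = 1/(2*z)
V(L) = 1/(L + 1/(2*(-5 + L)))
-94*V(A(3, R(-4))) - 138 = -188*(-5 - 3)/(1 + 2*(-3)*(-5 - 3)) - 138 = -188*(-8)/(1 + 2*(-3)*(-8)) - 138 = -188*(-8)/(1 + 48) - 138 = -188*(-8)/49 - 138 = -94*(-16/49) - 138 = 1504/49 - 138 = -5258/49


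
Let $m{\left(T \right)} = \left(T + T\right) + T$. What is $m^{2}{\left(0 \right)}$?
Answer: $0$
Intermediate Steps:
$m{\left(T \right)} = 3 T$ ($m{\left(T \right)} = 2 T + T = 3 T$)
$m^{2}{\left(0 \right)} = \left(3 \cdot 0\right)^{2} = 0^{2} = 0$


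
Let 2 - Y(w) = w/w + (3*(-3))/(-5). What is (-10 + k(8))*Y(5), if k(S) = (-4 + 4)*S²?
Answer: 8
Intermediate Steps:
Y(w) = -⅘ (Y(w) = 2 - (w/w + (3*(-3))/(-5)) = 2 - (1 - 9*(-⅕)) = 2 - (1 + 9/5) = 2 - 1*14/5 = 2 - 14/5 = -⅘)
k(S) = 0 (k(S) = 0*S² = 0)
(-10 + k(8))*Y(5) = (-10 + 0)*(-⅘) = -10*(-⅘) = 8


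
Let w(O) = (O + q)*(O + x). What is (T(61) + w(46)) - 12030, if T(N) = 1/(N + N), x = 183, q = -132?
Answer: -3870327/122 ≈ -31724.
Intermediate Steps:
T(N) = 1/(2*N)
w(O) = (-132 + O)*(183 + O) (w(O) = (O - 132)*(O + 183) = (-132 + O)*(183 + O))
(T(61) + w(46)) - 12030 = ((1/2)/61 + (-24156 + 46**2 + 51*46)) - 12030 = ((1/2)*(1/61) + (-24156 + 2116 + 2346)) - 12030 = (1/122 - 19694) - 12030 = -2402667/122 - 12030 = -3870327/122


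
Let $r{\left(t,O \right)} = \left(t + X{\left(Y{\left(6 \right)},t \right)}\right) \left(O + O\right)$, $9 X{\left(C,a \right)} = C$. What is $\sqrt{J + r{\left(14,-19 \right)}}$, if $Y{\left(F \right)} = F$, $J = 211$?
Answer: $\frac{i \sqrt{3117}}{3} \approx 18.61 i$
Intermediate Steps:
$X{\left(C,a \right)} = \frac{C}{9}$
$r{\left(t,O \right)} = 2 O \left(\frac{2}{3} + t\right)$ ($r{\left(t,O \right)} = \left(t + \frac{1}{9} \cdot 6\right) \left(O + O\right) = \left(t + \frac{2}{3}\right) 2 O = \left(\frac{2}{3} + t\right) 2 O = 2 O \left(\frac{2}{3} + t\right)$)
$\sqrt{J + r{\left(14,-19 \right)}} = \sqrt{211 + \frac{2}{3} \left(-19\right) \left(2 + 3 \cdot 14\right)} = \sqrt{211 + \frac{2}{3} \left(-19\right) \left(2 + 42\right)} = \sqrt{211 + \frac{2}{3} \left(-19\right) 44} = \sqrt{211 - \frac{1672}{3}} = \sqrt{- \frac{1039}{3}} = \frac{i \sqrt{3117}}{3}$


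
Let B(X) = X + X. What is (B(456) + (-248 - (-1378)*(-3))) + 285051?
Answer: 281581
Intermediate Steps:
B(X) = 2*X
(B(456) + (-248 - (-1378)*(-3))) + 285051 = (2*456 + (-248 - (-1378)*(-3))) + 285051 = (912 + (-248 - 53*78)) + 285051 = (912 + (-248 - 4134)) + 285051 = (912 - 4382) + 285051 = -3470 + 285051 = 281581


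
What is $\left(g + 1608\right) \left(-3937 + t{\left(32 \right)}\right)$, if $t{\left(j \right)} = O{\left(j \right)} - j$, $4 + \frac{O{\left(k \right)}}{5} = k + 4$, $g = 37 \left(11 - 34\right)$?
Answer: $-2883413$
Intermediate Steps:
$g = -851$ ($g = 37 \left(11 - 34\right) = 37 \left(-23\right) = -851$)
$O{\left(k \right)} = 5 k$ ($O{\left(k \right)} = -20 + 5 \left(k + 4\right) = -20 + 5 \left(4 + k\right) = -20 + \left(20 + 5 k\right) = 5 k$)
$t{\left(j \right)} = 4 j$ ($t{\left(j \right)} = 5 j - j = 4 j$)
$\left(g + 1608\right) \left(-3937 + t{\left(32 \right)}\right) = \left(-851 + 1608\right) \left(-3937 + 4 \cdot 32\right) = 757 \left(-3937 + 128\right) = 757 \left(-3809\right) = -2883413$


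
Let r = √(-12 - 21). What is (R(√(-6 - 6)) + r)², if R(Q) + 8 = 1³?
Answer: (7 - I*√33)² ≈ 16.0 - 80.424*I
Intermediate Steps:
r = I*√33 (r = √(-33) = I*√33 ≈ 5.7446*I)
R(Q) = -7 (R(Q) = -8 + 1³ = -8 + 1 = -7)
(R(√(-6 - 6)) + r)² = (-7 + I*√33)²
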